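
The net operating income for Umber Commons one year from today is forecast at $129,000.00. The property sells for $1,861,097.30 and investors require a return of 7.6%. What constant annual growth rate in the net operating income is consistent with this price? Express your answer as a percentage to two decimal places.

P = D₁/(r−g) ⇒ g = r − D₁/P = 0.076 − $129,000.00/$1,861,097.30 = 0.006686

0.67%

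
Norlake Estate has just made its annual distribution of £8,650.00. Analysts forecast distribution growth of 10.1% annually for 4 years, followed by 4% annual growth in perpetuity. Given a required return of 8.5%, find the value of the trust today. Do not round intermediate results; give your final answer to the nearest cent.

£247861.04

D_1 = 9523.65000
D_2 = 10485.53865
D_3 = 11544.57805
D_4 = 12710.58044
Terminal value at year 4: TV = D_4×(1+g_2)/(r−g_2) = 13219.00365/0.045 = 293755.63677
P_0 = D_1/(1+r)^1 + D_2/(1+r)^2 + D_3/(1+r)^3 + D_4/(1+r)^4 + TV/(1+r)^4
    = 8777.55760 + 8906.99624 + 9038.34365 + 9171.62798 + 211966.51335 = 247861.03883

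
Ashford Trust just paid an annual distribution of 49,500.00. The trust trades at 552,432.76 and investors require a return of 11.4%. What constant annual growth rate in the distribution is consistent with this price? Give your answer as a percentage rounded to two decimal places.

P = D₀(1+g)/(r−g) ⇒ P(r−g) = D₀(1+g) ⇒ g(P+D₀) = P·r − D₀
g = (P·r − D₀)/(P + D₀) = (552,432.76×0.114 − 49,500.00) / (552,432.76 + 49,500.00) = 0.022390

2.24%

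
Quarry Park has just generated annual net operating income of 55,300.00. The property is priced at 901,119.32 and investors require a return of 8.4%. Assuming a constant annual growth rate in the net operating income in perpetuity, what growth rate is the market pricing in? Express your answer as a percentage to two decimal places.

P = D₀(1+g)/(r−g) ⇒ P(r−g) = D₀(1+g) ⇒ g(P+D₀) = P·r − D₀
g = (P·r − D₀)/(P + D₀) = (901,119.32×0.084 − 55,300.00) / (901,119.32 + 55,300.00) = 0.021323

2.13%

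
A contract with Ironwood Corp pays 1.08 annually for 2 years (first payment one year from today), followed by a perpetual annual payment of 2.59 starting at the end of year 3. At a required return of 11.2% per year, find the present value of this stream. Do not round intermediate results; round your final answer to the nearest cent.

PV of 2-year annuity: 1.08 × [1 − (1+0.112)^−2] / 0.112 = 1.84463
Perpetuity value at year 2: 2.59 / 0.112 = 23.12500
PV of perpetuity: 23.12500 / (1+0.112)^2 = 18.70132
Total PV = 1.84463 + 18.70132 = 20.54594

20.55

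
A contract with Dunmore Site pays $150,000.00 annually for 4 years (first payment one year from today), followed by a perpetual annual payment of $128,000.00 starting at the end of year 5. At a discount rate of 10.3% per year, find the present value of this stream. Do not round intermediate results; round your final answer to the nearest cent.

PV of 4-year annuity: $150,000.00 × [1 − (1+0.103)^−4] / 0.103 = 472408.35968
Perpetuity value at year 4: $128,000.00 / 0.103 = 1242718.44660
PV of perpetuity: 1242718.44660 / (1+0.103)^4 = 839596.64634
Total PV = 472408.35968 + 839596.64634 = 1312005.00602

$1312005.01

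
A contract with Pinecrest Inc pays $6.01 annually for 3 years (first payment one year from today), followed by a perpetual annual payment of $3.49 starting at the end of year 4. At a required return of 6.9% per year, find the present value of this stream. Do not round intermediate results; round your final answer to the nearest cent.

PV of 3-year annuity: $6.01 × [1 − (1+0.069)^−3] / 0.069 = 15.80100
Perpetuity value at year 3: $3.49 / 0.069 = 50.57971
PV of perpetuity: 50.57971 / (1+0.069)^3 = 41.40409
Total PV = 15.80100 + 41.40409 = 57.20509

$57.21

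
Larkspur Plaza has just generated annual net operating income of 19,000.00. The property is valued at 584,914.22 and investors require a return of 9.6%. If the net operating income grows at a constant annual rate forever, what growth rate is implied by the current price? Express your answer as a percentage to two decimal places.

P = D₀(1+g)/(r−g) ⇒ P(r−g) = D₀(1+g) ⇒ g(P+D₀) = P·r − D₀
g = (P·r − D₀)/(P + D₀) = (584,914.22×0.096 − 19,000.00) / (584,914.22 + 19,000.00) = 0.061518

6.15%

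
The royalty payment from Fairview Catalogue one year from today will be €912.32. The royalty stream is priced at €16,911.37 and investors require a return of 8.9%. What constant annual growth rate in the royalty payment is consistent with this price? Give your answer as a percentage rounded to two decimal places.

P = D₁/(r−g) ⇒ g = r − D₁/P = 0.089 − €912.32/€16,911.37 = 0.035053

3.51%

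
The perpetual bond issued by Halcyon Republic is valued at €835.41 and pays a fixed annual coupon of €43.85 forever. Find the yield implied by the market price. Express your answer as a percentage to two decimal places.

5.25%

P = C/r ⇒ r = C/P = €43.85/€835.41 = 0.052489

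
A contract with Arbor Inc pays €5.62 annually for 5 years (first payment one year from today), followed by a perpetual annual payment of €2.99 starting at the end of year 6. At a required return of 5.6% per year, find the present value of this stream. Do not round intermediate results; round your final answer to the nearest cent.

€64.59

PV of 5-year annuity: €5.62 × [1 − (1+0.056)^−5] / 0.056 = 23.93333
Perpetuity value at year 5: €2.99 / 0.056 = 53.39286
PV of perpetuity: 53.39286 / (1+0.056)^5 = 40.65964
Total PV = 23.93333 + 40.65964 = 64.59297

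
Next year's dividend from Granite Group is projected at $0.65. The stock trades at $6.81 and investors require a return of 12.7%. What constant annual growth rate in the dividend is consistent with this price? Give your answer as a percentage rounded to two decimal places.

3.16%

P = D₁/(r−g) ⇒ g = r − D₁/P = 0.127 − $0.65/$6.81 = 0.031552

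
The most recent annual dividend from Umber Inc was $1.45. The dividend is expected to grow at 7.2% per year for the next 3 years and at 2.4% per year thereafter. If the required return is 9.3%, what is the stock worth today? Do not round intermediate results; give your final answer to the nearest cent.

$24.49

D_1 = 1.55440
D_2 = 1.66632
D_3 = 1.78629
Terminal value at year 3: TV = D_3×(1+g_2)/(r−g_2) = 1.82916/0.069 = 26.50960
P_0 = D_1/(1+r)^1 + D_2/(1+r)^2 + D_3/(1+r)^3 + TV/(1+r)^3
    = 1.42214 + 1.39482 + 1.36802 + 20.30218 = 24.48716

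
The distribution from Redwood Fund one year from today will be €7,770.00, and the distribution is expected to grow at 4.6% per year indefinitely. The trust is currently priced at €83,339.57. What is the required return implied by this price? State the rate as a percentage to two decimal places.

13.92%

P = D₁/(r − g) ⇒ r = D₁/P + g = €7,770.0000/€83,339.57 + 0.046 = 0.093233 + 0.046 = 0.139233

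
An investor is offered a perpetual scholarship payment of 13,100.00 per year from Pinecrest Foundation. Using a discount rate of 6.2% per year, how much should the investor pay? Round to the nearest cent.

211290.32

Level perpetuity: PV = C / r = 13,100.00 / 0.062 = 211,290.32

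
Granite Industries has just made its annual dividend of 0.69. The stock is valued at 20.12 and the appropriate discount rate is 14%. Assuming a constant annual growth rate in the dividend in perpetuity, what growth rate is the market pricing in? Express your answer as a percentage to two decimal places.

P = D₀(1+g)/(r−g) ⇒ P(r−g) = D₀(1+g) ⇒ g(P+D₀) = P·r − D₀
g = (P·r − D₀)/(P + D₀) = (20.12×0.14 − 0.69) / (20.12 + 0.69) = 0.102201

10.22%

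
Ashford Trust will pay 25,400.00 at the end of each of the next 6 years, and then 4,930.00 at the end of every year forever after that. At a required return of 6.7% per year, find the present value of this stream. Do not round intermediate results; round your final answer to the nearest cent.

PV of 6-year annuity: 25,400.00 × [1 − (1+0.067)^−6] / 0.067 = 122199.57191
Perpetuity value at year 6: 4,930.00 / 0.067 = 73582.08955
PV of perpetuity: 73582.08955 / (1+0.067)^6 = 49863.82619
Total PV = 122199.57191 + 49863.82619 = 172063.39810

172063.40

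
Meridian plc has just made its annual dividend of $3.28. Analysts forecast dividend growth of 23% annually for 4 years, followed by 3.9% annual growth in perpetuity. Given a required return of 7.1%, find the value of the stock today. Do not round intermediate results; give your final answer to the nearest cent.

D_1 = 4.03440
D_2 = 4.96231
D_3 = 6.10364
D_4 = 7.50748
Terminal value at year 4: TV = D_4×(1+g_2)/(r−g_2) = 7.80027/0.032 = 243.75855
P_0 = D_1/(1+r)^1 + D_2/(1+r)^2 + D_3/(1+r)^3 + D_4/(1+r)^4 + TV/(1+r)^4
    = 3.76695 + 4.32619 + 4.96845 + 5.70606 + 185.26867 = 204.03631

$204.04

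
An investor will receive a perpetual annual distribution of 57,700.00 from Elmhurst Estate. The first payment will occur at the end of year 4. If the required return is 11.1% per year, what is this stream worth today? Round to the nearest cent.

Value at end of year 3: C / r = 57,700.00 / 0.111 = 519,819.8198
Discount to today: PV = 519,819.8198 / (1 + 0.111)^3 = 519,819.8198 / 1.371331 = 379,062.36

379062.36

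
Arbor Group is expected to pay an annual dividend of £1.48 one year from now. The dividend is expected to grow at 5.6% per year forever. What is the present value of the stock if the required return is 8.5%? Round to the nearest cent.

Growing perpetuity: P = D₁ / (r − g) = £1.4800 / (0.085 − 0.056) = £51.03

£51.03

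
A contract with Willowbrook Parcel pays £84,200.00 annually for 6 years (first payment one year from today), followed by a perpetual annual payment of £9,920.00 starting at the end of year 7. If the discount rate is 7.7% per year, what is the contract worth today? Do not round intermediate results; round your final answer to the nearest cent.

£475366.35

PV of 6-year annuity: £84,200.00 × [1 − (1+0.077)^−6] / 0.077 = 392814.51370
Perpetuity value at year 6: £9,920.00 / 0.077 = 128831.16883
PV of perpetuity: 128831.16883 / (1+0.077)^6 = 82551.83420
Total PV = 392814.51370 + 82551.83420 = 475366.34790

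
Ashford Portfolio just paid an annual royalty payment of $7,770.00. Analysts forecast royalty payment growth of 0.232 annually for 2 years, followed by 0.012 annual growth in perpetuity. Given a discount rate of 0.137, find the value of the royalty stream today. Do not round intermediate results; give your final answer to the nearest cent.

$91398.93

D_1 = 9572.64000
D_2 = 11793.49248
Terminal value at year 2: TV = D_2×(1+g_2)/(r−g_2) = 11935.01439/0.125 = 95480.11512
P_0 = D_1/(1+r)^1 + D_2/(1+r)^2 + TV/(1+r)^2
    = 8419.20844 + 9122.66034 + 73857.05808 = 91398.92686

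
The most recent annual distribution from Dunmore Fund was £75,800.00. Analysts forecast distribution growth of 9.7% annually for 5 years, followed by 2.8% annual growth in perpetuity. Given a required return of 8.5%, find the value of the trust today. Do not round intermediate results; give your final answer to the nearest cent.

D_1 = 83152.60000
D_2 = 91218.40220
D_3 = 100066.58721
D_4 = 109773.04617
D_5 = 120421.03165
Terminal value at year 5: TV = D_5×(1+g_2)/(r−g_2) = 123792.82054/0.057 = 2171803.86909
P_0 = D_1/(1+r)^1 + D_2/(1+r)^2 + D_3/(1+r)^3 + D_4/(1+r)^4 + D_5/(1+r)^5 + TV/(1+r)^5
    = 76638.34101 + 77485.95400 + 78342.94151 + 79209.40722 + 80085.45597 + 1444348.22342 = 1836110.32314

£1836110.32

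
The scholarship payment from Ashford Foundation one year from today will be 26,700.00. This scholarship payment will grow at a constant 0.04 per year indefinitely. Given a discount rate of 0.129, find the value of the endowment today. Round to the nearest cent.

Growing perpetuity: P = D₁ / (r − g) = 26,700.0000 / (0.129 − 0.04) = 300,000.00

300000.00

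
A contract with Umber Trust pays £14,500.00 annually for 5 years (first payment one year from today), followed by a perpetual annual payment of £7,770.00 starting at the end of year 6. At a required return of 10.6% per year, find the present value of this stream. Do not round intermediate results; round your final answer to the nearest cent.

£98427.60

PV of 5-year annuity: £14,500.00 × [1 − (1+0.106)^−5] / 0.106 = 54134.14654
Perpetuity value at year 5: £7,770.00 / 0.106 = 73301.88679
PV of perpetuity: 73301.88679 / (1+0.106)^5 = 44293.45103
Total PV = 54134.14654 + 44293.45103 = 98427.59757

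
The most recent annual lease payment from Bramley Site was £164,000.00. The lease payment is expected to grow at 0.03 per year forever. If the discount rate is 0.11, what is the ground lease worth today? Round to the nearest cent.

£2111500.00

D₁ = D₀ × (1 + g) = £164,000.00 × 1.03 = £168,920.0000
Growing perpetuity: P = D₁ / (r − g) = £168,920.0000 / (0.11 − 0.03) = £2,111,500.00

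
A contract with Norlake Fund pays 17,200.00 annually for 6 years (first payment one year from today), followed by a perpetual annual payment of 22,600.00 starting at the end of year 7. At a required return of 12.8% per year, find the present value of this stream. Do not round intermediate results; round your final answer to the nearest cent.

PV of 6-year annuity: 17,200.00 × [1 − (1+0.128)^−6] / 0.128 = 69142.52156
Perpetuity value at year 6: 22,600.00 / 0.128 = 176562.50000
PV of perpetuity: 176562.50000 / (1+0.128)^6 = 85712.44260
Total PV = 69142.52156 + 85712.44260 = 154854.96416

154854.96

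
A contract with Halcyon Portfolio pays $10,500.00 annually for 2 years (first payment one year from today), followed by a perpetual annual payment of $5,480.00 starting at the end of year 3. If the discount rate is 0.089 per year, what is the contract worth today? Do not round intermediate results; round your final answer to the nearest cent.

$70415.76

PV of 2-year annuity: $10,500.00 × [1 − (1+0.089)^−2] / 0.089 = 18495.75140
Perpetuity value at year 2: $5,480.00 / 0.089 = 61573.03371
PV of perpetuity: 61573.03371 / (1+0.089)^2 = 51920.01298
Total PV = 18495.75140 + 51920.01298 = 70415.76438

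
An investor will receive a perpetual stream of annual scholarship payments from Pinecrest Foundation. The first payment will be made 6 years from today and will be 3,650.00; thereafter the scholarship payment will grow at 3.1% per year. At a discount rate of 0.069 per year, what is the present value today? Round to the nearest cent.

68805.12

Value at end of year 5: C₁ / (r − g) = 3,650.00 / (0.069 − 0.031) = 96,052.6316
Discount to today: PV = 96,052.6316 / (1 + 0.069)^5 = 96,052.6316 / 1.396010 = 68,805.12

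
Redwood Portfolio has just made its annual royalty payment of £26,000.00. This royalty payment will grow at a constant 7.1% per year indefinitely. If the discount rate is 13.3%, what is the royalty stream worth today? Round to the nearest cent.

D₁ = D₀ × (1 + g) = £26,000.00 × 1.071 = £27,846.0000
Growing perpetuity: P = D₁ / (r − g) = £27,846.0000 / (0.133 − 0.071) = £449,129.03

£449129.03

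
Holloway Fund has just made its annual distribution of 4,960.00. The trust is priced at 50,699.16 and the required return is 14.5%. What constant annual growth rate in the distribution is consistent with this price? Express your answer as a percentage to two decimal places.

P = D₀(1+g)/(r−g) ⇒ P(r−g) = D₀(1+g) ⇒ g(P+D₀) = P·r − D₀
g = (P·r − D₀)/(P + D₀) = (50,699.16×0.145 − 4,960.00) / (50,699.16 + 4,960.00) = 0.042965

4.30%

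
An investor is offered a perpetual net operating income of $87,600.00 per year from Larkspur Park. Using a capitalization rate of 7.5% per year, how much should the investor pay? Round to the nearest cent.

$1168000.00

Level perpetuity: PV = C / r = $87,600.00 / 0.075 = $1,168,000.00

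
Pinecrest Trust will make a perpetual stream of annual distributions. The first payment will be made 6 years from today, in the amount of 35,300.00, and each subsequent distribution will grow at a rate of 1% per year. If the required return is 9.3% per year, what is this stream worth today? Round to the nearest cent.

272643.91

Value at end of year 5: C₁ / (r − g) = 35,300.00 / (0.093 − 0.01) = 425,301.2048
Discount to today: PV = 425,301.2048 / (1 + 0.093)^5 = 425,301.2048 / 1.559915 = 272,643.91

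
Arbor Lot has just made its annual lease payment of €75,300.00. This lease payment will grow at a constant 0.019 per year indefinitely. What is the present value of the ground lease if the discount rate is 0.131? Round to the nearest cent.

D₁ = D₀ × (1 + g) = €75,300.00 × 1.019 = €76,730.7000
Growing perpetuity: P = D₁ / (r − g) = €76,730.7000 / (0.131 − 0.019) = €685,095.54

€685095.54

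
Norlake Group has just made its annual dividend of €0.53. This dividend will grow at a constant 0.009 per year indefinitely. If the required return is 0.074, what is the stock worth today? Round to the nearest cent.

D₁ = D₀ × (1 + g) = €0.53 × 1.009 = €0.5348
Growing perpetuity: P = D₁ / (r − g) = €0.5348 / (0.074 − 0.009) = €8.23

€8.23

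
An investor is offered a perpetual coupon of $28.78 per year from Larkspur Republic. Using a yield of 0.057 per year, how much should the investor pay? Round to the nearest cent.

$504.91

Level perpetuity: PV = C / r = $28.78 / 0.057 = $504.91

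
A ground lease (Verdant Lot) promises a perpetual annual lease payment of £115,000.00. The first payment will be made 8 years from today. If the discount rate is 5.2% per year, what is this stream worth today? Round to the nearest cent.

Value at end of year 7: C / r = £115,000.00 / 0.052 = £2,211,538.4615
Discount to today: PV = £2,211,538.4615 / (1 + 0.052)^7 = £2,211,538.4615 / 1.425969 = £1,550,901.86

£1550901.86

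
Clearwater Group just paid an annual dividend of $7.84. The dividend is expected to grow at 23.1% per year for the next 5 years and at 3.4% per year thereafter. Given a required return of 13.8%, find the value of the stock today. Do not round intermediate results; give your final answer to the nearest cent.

$165.37

D_1 = 9.65104
D_2 = 11.88043
D_3 = 14.62481
D_4 = 18.00314
D_5 = 22.16187
Terminal value at year 5: TV = D_5×(1+g_2)/(r−g_2) = 22.91537/0.104 = 220.34009
P_0 = D_1/(1+r)^1 + D_2/(1+r)^2 + D_3/(1+r)^3 + D_4/(1+r)^4 + D_5/(1+r)^5 + TV/(1+r)^5
    = 8.48070 + 9.17377 + 9.92347 + 10.73444 + 11.61168 + 115.44688 = 165.37093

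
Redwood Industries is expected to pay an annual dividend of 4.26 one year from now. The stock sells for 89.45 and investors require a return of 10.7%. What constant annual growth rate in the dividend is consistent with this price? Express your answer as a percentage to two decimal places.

5.94%

P = D₁/(r−g) ⇒ g = r − D₁/P = 0.107 − 4.26/89.45 = 0.059376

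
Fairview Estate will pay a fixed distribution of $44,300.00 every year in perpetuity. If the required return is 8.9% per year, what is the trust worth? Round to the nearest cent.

Level perpetuity: PV = C / r = $44,300.00 / 0.089 = $497,752.81

$497752.81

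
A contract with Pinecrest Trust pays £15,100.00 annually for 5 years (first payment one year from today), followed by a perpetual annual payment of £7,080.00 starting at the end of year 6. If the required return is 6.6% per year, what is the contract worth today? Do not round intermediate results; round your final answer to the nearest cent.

PV of 5-year annuity: £15,100.00 × [1 − (1+0.066)^−5] / 0.066 = 62581.76756
Perpetuity value at year 5: £7,080.00 / 0.066 = 107272.72727
PV of perpetuity: 107272.72727 / (1+0.066)^5 = 77929.75281
Total PV = 62581.76756 + 77929.75281 = 140511.52038

£140511.52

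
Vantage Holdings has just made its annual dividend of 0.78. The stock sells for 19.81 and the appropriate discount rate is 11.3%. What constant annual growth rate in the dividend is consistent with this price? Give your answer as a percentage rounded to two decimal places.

7.08%

P = D₀(1+g)/(r−g) ⇒ P(r−g) = D₀(1+g) ⇒ g(P+D₀) = P·r − D₀
g = (P·r − D₀)/(P + D₀) = (19.81×0.113 − 0.78) / (19.81 + 0.78) = 0.070837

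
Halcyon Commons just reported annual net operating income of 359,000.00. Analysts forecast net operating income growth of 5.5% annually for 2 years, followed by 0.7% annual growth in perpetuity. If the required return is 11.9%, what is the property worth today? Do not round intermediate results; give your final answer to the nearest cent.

D_1 = 378745.00000
D_2 = 399575.97500
Terminal value at year 2: TV = D_2×(1+g_2)/(r−g_2) = 402373.00682/0.112 = 3592616.13237
P_0 = D_1/(1+r)^1 + D_2/(1+r)^2 + TV/(1+r)^2
    = 338467.38159 + 319109.10418 + 2869132.74920 = 3526709.23497

3526709.23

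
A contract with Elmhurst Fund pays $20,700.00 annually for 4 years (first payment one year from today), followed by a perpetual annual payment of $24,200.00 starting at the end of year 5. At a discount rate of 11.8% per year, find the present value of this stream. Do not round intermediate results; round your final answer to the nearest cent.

$194409.09

PV of 4-year annuity: $20,700.00 × [1 − (1+0.118)^−4] / 0.118 = 63138.88895
Perpetuity value at year 4: $24,200.00 / 0.118 = 205084.74576
PV of perpetuity: 205084.74576 / (1+0.118)^4 = 131270.19926
Total PV = 63138.88895 + 131270.19926 = 194409.08821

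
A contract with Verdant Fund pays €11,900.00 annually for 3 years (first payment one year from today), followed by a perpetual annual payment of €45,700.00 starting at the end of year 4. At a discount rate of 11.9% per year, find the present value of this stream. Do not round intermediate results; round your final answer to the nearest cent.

PV of 3-year annuity: €11,900.00 × [1 − (1+0.119)^−3] / 0.119 = 28630.97883
Perpetuity value at year 3: €45,700.00 / 0.119 = 384033.61345
PV of perpetuity: 384033.61345 / (1+0.119)^3 = 274081.03087
Total PV = 28630.97883 + 274081.03087 = 302712.00970

€302712.01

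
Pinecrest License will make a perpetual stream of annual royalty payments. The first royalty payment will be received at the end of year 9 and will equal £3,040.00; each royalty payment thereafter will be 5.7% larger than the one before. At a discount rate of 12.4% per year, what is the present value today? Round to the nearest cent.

£17810.18

Value at end of year 8: C₁ / (r − g) = £3,040.00 / (0.124 − 0.057) = £45,373.1343
Discount to today: PV = £45,373.1343 / (1 + 0.124)^8 = £45,373.1343 / 2.547596 = £17,810.18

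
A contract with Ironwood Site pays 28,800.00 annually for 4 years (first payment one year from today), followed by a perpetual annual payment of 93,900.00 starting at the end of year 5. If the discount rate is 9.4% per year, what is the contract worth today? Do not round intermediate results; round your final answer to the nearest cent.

PV of 4-year annuity: 28,800.00 × [1 − (1+0.094)^−4] / 0.094 = 92490.58236
Perpetuity value at year 4: 93,900.00 / 0.094 = 998936.17021
PV of perpetuity: 998936.17021 / (1+0.094)^4 = 697378.33399
Total PV = 92490.58236 + 697378.33399 = 789868.91635

789868.92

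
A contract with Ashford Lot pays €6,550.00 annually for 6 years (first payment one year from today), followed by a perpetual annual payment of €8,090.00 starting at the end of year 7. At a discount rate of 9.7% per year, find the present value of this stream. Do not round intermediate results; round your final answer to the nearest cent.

PV of 6-year annuity: €6,550.00 × [1 − (1+0.097)^−6] / 0.097 = 28779.51214
Perpetuity value at year 6: €8,090.00 / 0.097 = 83402.06186
PV of perpetuity: 83402.06186 / (1+0.097)^6 = 47856.06900
Total PV = 28779.51214 + 47856.06900 = 76635.58114

€76635.58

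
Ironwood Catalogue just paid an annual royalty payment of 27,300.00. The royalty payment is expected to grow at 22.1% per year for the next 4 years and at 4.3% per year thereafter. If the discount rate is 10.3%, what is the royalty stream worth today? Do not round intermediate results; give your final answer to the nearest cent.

D_1 = 33333.30000
D_2 = 40699.95930
D_3 = 49694.65031
D_4 = 60677.16802
Terminal value at year 4: TV = D_4×(1+g_2)/(r−g_2) = 63286.28625/0.06 = 1054771.43746
P_0 = D_1/(1+r)^1 + D_2/(1+r)^2 + D_3/(1+r)^3 + D_4/(1+r)^4 + TV/(1+r)^4
    = 30220.58024 + 33453.60695 + 37032.50597 + 40994.27905 + 712617.21750 = 854318.18971

854318.19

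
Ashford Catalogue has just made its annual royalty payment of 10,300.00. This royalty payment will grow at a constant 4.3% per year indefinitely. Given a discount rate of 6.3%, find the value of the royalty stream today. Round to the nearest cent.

D₁ = D₀ × (1 + g) = 10,300.00 × 1.043 = 10,742.9000
Growing perpetuity: P = D₁ / (r − g) = 10,742.9000 / (0.063 − 0.043) = 537,145.00

537145.00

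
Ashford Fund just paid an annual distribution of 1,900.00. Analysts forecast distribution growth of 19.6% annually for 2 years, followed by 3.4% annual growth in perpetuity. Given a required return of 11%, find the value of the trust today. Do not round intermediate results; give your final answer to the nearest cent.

D_1 = 2272.40000
D_2 = 2717.79040
Terminal value at year 2: TV = D_2×(1+g_2)/(r−g_2) = 2810.19527/0.076 = 36976.25360
P_0 = D_1/(1+r)^1 + D_2/(1+r)^2 + TV/(1+r)^2
    = 2047.20721 + 2205.81966 + 30010.75692 = 34263.78378

34263.78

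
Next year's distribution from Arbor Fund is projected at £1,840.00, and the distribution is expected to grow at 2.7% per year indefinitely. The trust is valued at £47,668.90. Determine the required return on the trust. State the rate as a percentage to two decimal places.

6.56%

P = D₁/(r − g) ⇒ r = D₁/P + g = £1,840.0000/£47,668.90 + 0.027 = 0.038600 + 0.027 = 0.065600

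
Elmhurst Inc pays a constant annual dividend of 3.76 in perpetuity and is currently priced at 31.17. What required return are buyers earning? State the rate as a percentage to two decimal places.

12.06%

P = C/r ⇒ r = C/P = 3.76/31.17 = 0.120629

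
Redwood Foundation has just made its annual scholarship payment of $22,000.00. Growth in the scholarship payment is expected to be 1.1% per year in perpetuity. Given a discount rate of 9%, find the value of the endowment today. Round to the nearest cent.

$281544.30

D₁ = D₀ × (1 + g) = $22,000.00 × 1.011 = $22,242.0000
Growing perpetuity: P = D₁ / (r − g) = $22,242.0000 / (0.09 − 0.011) = $281,544.30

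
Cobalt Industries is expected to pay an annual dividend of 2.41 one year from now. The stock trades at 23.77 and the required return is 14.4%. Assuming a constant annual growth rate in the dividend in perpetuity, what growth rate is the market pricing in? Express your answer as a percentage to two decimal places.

P = D₁/(r−g) ⇒ g = r − D₁/P = 0.144 − 2.41/23.77 = 0.042612

4.26%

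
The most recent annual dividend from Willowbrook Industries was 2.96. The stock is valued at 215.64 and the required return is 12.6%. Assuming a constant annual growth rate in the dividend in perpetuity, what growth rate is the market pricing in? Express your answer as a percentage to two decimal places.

P = D₀(1+g)/(r−g) ⇒ P(r−g) = D₀(1+g) ⇒ g(P+D₀) = P·r − D₀
g = (P·r − D₀)/(P + D₀) = (215.64×0.126 − 2.96) / (215.64 + 2.96) = 0.110753

11.08%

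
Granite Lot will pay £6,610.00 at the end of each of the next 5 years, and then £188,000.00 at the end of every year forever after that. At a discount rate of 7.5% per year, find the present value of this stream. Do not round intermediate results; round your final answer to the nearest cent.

£1772783.60

PV of 5-year annuity: £6,610.00 × [1 − (1+0.075)^−5] / 0.075 = 26743.29920
Perpetuity value at year 5: £188,000.00 / 0.075 = 2506666.66667
PV of perpetuity: 2506666.66667 / (1+0.075)^5 = 1746040.30509
Total PV = 26743.29920 + 1746040.30509 = 1772783.60429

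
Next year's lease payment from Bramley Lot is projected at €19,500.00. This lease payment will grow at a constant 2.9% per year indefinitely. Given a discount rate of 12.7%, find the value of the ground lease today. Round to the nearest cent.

Growing perpetuity: P = D₁ / (r − g) = €19,500.0000 / (0.127 − 0.029) = €198,979.59

€198979.59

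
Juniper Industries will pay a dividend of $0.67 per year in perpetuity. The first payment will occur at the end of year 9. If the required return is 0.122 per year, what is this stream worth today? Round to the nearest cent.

$2.19

Value at end of year 8: C / r = $0.67 / 0.122 = $5.4918
Discount to today: PV = $5.4918 / (1 + 0.122)^8 = $5.4918 / 2.511556 = $2.19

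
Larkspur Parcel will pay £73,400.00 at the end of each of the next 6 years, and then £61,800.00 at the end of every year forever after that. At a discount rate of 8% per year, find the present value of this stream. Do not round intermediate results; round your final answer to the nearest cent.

£826125.40

PV of 6-year annuity: £73,400.00 × [1 − (1+0.08)^−6] / 0.08 = 339319.36733
Perpetuity value at year 6: £61,800.00 / 0.08 = 772500.00000
PV of perpetuity: 772500.00000 / (1+0.08)^6 = 486806.03677
Total PV = 339319.36733 + 486806.03677 = 826125.40410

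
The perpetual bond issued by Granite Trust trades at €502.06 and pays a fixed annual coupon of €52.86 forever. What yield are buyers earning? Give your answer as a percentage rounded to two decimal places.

10.53%

P = C/r ⇒ r = C/P = €52.86/€502.06 = 0.105286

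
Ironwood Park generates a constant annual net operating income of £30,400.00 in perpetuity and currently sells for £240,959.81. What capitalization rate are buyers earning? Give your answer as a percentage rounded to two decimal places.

12.62%

P = C/r ⇒ r = C/P = £30,400.00/£240,959.81 = 0.126162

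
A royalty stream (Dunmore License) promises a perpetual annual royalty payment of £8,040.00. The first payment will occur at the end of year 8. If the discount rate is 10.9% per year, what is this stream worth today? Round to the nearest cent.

Value at end of year 7: C / r = £8,040.00 / 0.109 = £73,761.4679
Discount to today: PV = £73,761.4679 / (1 + 0.109)^7 = £73,761.4679 / 2.063103 = £35,752.69

£35752.69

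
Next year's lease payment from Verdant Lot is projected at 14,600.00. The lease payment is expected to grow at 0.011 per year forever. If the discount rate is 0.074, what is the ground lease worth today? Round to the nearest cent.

231746.03

Growing perpetuity: P = D₁ / (r − g) = 14,600.0000 / (0.074 − 0.011) = 231,746.03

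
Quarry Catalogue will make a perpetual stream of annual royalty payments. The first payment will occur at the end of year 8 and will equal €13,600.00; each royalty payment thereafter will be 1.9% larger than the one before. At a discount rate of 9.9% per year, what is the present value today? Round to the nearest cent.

€87794.05

Value at end of year 7: C₁ / (r − g) = €13,600.00 / (0.099 − 0.019) = €170,000.0000
Discount to today: PV = €170,000.0000 / (1 + 0.099)^7 = €170,000.0000 / 1.936350 = €87,794.05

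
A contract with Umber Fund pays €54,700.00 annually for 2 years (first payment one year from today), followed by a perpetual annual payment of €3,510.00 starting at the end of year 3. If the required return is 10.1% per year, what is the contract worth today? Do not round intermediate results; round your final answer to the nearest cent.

PV of 2-year annuity: €54,700.00 × [1 − (1+0.101)^−2] / 0.101 = 94806.63685
Perpetuity value at year 2: €3,510.00 / 0.101 = 34752.47525
PV of perpetuity: 34752.47525 / (1+0.101)^2 = 28668.90495
Total PV = 94806.63685 + 28668.90495 = 123475.54180

€123475.54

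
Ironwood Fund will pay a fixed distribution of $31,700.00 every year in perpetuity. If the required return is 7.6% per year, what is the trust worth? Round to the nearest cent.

$417105.26

Level perpetuity: PV = C / r = $31,700.00 / 0.076 = $417,105.26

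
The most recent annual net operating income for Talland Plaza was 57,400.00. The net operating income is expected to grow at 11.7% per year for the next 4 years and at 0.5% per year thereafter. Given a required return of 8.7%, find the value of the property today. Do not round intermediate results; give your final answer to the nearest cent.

1030323.04

D_1 = 64115.80000
D_2 = 71617.34860
D_3 = 79996.57839
D_4 = 89356.17806
Terminal value at year 4: TV = D_4×(1+g_2)/(r−g_2) = 89802.95895/0.082 = 1095158.03595
P_0 = D_1/(1+r)^1 + D_2/(1+r)^2 + D_3/(1+r)^3 + D_4/(1+r)^4 + TV/(1+r)^4
    = 58984.17663 + 60612.07479 + 62284.90114 + 64003.89566 + 784437.98943 = 1030323.03765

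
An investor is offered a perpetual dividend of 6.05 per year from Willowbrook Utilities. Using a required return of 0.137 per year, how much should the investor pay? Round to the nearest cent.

44.16

Level perpetuity: PV = C / r = 6.05 / 0.137 = 44.16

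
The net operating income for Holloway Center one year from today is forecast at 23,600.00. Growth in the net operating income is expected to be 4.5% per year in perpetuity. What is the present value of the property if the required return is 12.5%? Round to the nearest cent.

295000.00

Growing perpetuity: P = D₁ / (r − g) = 23,600.0000 / (0.125 − 0.045) = 295,000.00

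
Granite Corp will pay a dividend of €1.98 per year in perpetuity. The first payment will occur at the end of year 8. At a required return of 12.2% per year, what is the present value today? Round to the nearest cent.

Value at end of year 7: C / r = €1.98 / 0.122 = €16.2295
Discount to today: PV = €16.2295 / (1 + 0.122)^7 = €16.2295 / 2.238463 = €7.25

€7.25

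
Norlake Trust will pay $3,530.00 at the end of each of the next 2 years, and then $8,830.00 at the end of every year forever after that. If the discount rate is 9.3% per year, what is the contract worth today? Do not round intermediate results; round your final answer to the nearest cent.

$85660.75

PV of 2-year annuity: $3,530.00 × [1 − (1+0.093)^−2] / 0.093 = 6184.48599
Perpetuity value at year 2: $8,830.00 / 0.093 = 94946.23656
PV of perpetuity: 94946.23656 / (1+0.093)^2 = 79476.26170
Total PV = 6184.48599 + 79476.26170 = 85660.74768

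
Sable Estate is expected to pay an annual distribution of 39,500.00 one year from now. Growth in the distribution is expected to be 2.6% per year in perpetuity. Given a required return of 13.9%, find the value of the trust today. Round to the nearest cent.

Growing perpetuity: P = D₁ / (r − g) = 39,500.0000 / (0.139 − 0.026) = 349,557.52

349557.52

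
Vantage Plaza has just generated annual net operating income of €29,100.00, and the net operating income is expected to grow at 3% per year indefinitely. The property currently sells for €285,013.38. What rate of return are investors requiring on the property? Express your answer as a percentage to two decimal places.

D₁ = €29,100.00 × 1.03 = €29,973.0000
P = D₁/(r − g) ⇒ r = D₁/P + g = €29,973.0000/€285,013.38 + 0.03 = 0.105163 + 0.03 = 0.135163

13.52%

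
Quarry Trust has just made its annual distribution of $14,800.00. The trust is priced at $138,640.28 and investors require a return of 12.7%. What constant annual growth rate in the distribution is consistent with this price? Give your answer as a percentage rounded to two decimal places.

1.83%

P = D₀(1+g)/(r−g) ⇒ P(r−g) = D₀(1+g) ⇒ g(P+D₀) = P·r − D₀
g = (P·r − D₀)/(P + D₀) = ($138,640.28×0.127 − $14,800.00) / ($138,640.28 + $14,800.00) = 0.018296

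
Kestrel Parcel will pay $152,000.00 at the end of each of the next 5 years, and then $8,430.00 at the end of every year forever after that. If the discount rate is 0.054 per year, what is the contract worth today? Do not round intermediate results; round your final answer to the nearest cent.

PV of 5-year annuity: $152,000.00 × [1 − (1+0.054)^−5] / 0.054 = 650867.04730
Perpetuity value at year 5: $8,430.00 / 0.054 = 156111.11111
PV of perpetuity: 156111.11111 / (1+0.054)^5 = 120013.68211
Total PV = 650867.04730 + 120013.68211 = 770880.72940

$770880.73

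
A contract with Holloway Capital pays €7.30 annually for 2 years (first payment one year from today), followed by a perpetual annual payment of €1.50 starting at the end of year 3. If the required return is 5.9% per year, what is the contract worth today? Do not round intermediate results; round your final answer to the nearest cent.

€36.07

PV of 2-year annuity: €7.30 × [1 − (1+0.059)^−2] / 0.059 = 13.40255
Perpetuity value at year 2: €1.50 / 0.059 = 25.42373
PV of perpetuity: 25.42373 / (1+0.059)^2 = 22.66978
Total PV = 13.40255 + 22.66978 = 36.07233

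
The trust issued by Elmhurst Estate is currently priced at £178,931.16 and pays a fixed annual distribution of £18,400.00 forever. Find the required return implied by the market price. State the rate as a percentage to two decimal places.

10.28%

P = C/r ⇒ r = C/P = £18,400.00/£178,931.16 = 0.102833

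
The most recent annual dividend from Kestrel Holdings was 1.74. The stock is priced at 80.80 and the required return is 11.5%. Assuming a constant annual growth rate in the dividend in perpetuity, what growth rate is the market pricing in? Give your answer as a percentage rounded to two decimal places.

P = D₀(1+g)/(r−g) ⇒ P(r−g) = D₀(1+g) ⇒ g(P+D₀) = P·r − D₀
g = (P·r − D₀)/(P + D₀) = (80.80×0.115 − 1.74) / (80.80 + 1.74) = 0.091495

9.15%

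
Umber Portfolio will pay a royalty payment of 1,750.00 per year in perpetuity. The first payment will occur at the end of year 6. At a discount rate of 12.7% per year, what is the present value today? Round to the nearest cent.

Value at end of year 5: C / r = 1,750.00 / 0.127 = 13,779.5276
Discount to today: PV = 13,779.5276 / (1 + 0.127)^5 = 13,779.5276 / 1.818108 = 7,579.05

7579.05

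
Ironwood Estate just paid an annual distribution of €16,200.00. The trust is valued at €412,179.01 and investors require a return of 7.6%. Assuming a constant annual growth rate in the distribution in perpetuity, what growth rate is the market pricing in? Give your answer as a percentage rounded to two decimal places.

3.53%

P = D₀(1+g)/(r−g) ⇒ P(r−g) = D₀(1+g) ⇒ g(P+D₀) = P·r − D₀
g = (P·r − D₀)/(P + D₀) = (€412,179.01×0.076 − €16,200.00) / (€412,179.01 + €16,200.00) = 0.035309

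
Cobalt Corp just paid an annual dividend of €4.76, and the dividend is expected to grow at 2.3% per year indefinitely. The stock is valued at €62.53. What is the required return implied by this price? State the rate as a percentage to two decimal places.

10.09%

D₁ = €4.76 × 1.023 = €4.8695
P = D₁/(r − g) ⇒ r = D₁/P + g = €4.8695/€62.53 + 0.023 = 0.077874 + 0.023 = 0.100874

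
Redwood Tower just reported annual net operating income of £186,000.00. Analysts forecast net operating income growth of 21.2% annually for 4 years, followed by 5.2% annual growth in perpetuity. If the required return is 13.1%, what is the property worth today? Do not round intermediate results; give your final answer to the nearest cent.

D_1 = 225432.00000
D_2 = 273223.58400
D_3 = 331146.98381
D_4 = 401350.14438
Terminal value at year 4: TV = D_4×(1+g_2)/(r−g_2) = 422220.35188/0.079 = 5344561.41624
P_0 = D_1/(1+r)^1 + D_2/(1+r)^2 + D_3/(1+r)^3 + D_4/(1+r)^4 + TV/(1+r)^4
    = 199320.95491 + 213595.93046 + 228893.25174 + 245286.13714 + 3266341.97812 = 4153438.25236

£4153438.25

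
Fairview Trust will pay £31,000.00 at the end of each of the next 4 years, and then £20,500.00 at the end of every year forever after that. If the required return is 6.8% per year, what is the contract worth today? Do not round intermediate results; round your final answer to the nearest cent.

PV of 4-year annuity: £31,000.00 × [1 − (1+0.068)^−4] / 0.068 = 105479.38957
Perpetuity value at year 4: £20,500.00 / 0.068 = 301470.58824
PV of perpetuity: 301470.58824 / (1+0.068)^4 = 231718.08868
Total PV = 105479.38957 + 231718.08868 = 337197.47825

£337197.48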